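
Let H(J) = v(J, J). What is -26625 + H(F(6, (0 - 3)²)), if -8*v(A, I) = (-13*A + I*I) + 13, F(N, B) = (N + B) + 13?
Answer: -213433/8 ≈ -26679.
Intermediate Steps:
F(N, B) = 13 + B + N (F(N, B) = (B + N) + 13 = 13 + B + N)
v(A, I) = -13/8 - I²/8 + 13*A/8 (v(A, I) = -((-13*A + I*I) + 13)/8 = -((-13*A + I²) + 13)/8 = -((I² - 13*A) + 13)/8 = -(13 + I² - 13*A)/8 = -13/8 - I²/8 + 13*A/8)
H(J) = -13/8 - J²/8 + 13*J/8
-26625 + H(F(6, (0 - 3)²)) = -26625 + (-13/8 - (13 + (0 - 3)² + 6)²/8 + 13*(13 + (0 - 3)² + 6)/8) = -26625 + (-13/8 - (13 + (-3)² + 6)²/8 + 13*(13 + (-3)² + 6)/8) = -26625 + (-13/8 - (13 + 9 + 6)²/8 + 13*(13 + 9 + 6)/8) = -26625 + (-13/8 - ⅛*28² + (13/8)*28) = -26625 + (-13/8 - ⅛*784 + 91/2) = -26625 + (-13/8 - 98 + 91/2) = -26625 - 433/8 = -213433/8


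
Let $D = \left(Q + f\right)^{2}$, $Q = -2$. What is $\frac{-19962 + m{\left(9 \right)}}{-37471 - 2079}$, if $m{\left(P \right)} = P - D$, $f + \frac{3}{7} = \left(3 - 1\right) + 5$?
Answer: $\frac{978721}{1937950} \approx 0.50503$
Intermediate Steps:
$f = \frac{46}{7}$ ($f = - \frac{3}{7} + \left(\left(3 - 1\right) + 5\right) = - \frac{3}{7} + \left(2 + 5\right) = - \frac{3}{7} + 7 = \frac{46}{7} \approx 6.5714$)
$D = \frac{1024}{49}$ ($D = \left(-2 + \frac{46}{7}\right)^{2} = \left(\frac{32}{7}\right)^{2} = \frac{1024}{49} \approx 20.898$)
$m{\left(P \right)} = - \frac{1024}{49} + P$ ($m{\left(P \right)} = P - \frac{1024}{49} = - \frac{1024}{49} + P$)
$\frac{-19962 + m{\left(9 \right)}}{-37471 - 2079} = \frac{-19962 + \left(- \frac{1024}{49} + 9\right)}{-37471 - 2079} = \frac{-19962 - \frac{583}{49}}{-39550} = \left(- \frac{978721}{49}\right) \left(- \frac{1}{39550}\right) = \frac{978721}{1937950}$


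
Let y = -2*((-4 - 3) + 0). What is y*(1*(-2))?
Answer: -28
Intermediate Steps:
y = 14 (y = -2*(-7 + 0) = -2*(-7) = 14)
y*(1*(-2)) = 14*(1*(-2)) = 14*(-2) = -28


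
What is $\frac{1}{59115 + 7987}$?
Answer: $\frac{1}{67102} \approx 1.4903 \cdot 10^{-5}$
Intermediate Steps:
$\frac{1}{59115 + 7987} = \frac{1}{67102}$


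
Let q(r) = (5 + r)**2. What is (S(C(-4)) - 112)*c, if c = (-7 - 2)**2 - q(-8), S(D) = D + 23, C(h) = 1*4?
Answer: -6120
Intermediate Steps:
C(h) = 4
S(D) = 23 + D
c = 72 (c = (-7 - 2)**2 - (5 - 8)**2 = (-9)**2 - 1*(-3)**2 = 81 - 1*9 = 81 - 9 = 72)
(S(C(-4)) - 112)*c = ((23 + 4) - 112)*72 = (27 - 112)*72 = -85*72 = -6120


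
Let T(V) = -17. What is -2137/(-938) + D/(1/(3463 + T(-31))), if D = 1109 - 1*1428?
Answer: -1031116875/938 ≈ -1.0993e+6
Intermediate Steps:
D = -319 (D = 1109 - 1428 = -319)
-2137/(-938) + D/(1/(3463 + T(-31))) = -2137/(-938) - 319/(1/(3463 - 17)) = -2137*(-1/938) - 319/(1/3446) = 2137/938 - 319/1/3446 = 2137/938 - 319*3446 = 2137/938 - 1099274 = -1031116875/938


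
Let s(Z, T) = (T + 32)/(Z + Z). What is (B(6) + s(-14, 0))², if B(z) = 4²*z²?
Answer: 16192576/49 ≈ 3.3046e+5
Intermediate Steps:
B(z) = 16*z²
s(Z, T) = (32 + T)/(2*Z) (s(Z, T) = (32 + T)/((2*Z)) = (32 + T)*(1/(2*Z)) = (32 + T)/(2*Z))
(B(6) + s(-14, 0))² = (16*6² + (½)*(32 + 0)/(-14))² = (16*36 + (½)*(-1/14)*32)² = (576 - 8/7)² = (4024/7)² = 16192576/49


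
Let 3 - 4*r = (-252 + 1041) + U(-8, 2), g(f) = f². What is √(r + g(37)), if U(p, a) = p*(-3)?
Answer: √4666/2 ≈ 34.154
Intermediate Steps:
U(p, a) = -3*p
r = -405/2 (r = ¾ - ((-252 + 1041) - 3*(-8))/4 = ¾ - (789 + 24)/4 = ¾ - ¼*813 = ¾ - 813/4 = -405/2 ≈ -202.50)
√(r + g(37)) = √(-405/2 + 37²) = √(-405/2 + 1369) = √(2333/2) = √4666/2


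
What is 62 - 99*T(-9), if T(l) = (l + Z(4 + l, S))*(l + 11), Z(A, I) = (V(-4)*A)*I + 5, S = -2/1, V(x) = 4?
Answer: -7066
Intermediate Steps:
S = -2 (S = -2*1 = -2)
Z(A, I) = 5 + 4*A*I (Z(A, I) = (4*A)*I + 5 = 4*A*I + 5 = 5 + 4*A*I)
T(l) = (-27 - 7*l)*(11 + l) (T(l) = (l + (5 + 4*(4 + l)*(-2)))*(l + 11) = (l + (5 + (-32 - 8*l)))*(11 + l) = (l + (-27 - 8*l))*(11 + l) = (-27 - 7*l)*(11 + l))
62 - 99*T(-9) = 62 - 99*(-297 - 104*(-9) - 7*(-9)**2) = 62 - 99*(-297 + 936 - 7*81) = 62 - 99*(-297 + 936 - 567) = 62 - 99*72 = 62 - 7128 = -7066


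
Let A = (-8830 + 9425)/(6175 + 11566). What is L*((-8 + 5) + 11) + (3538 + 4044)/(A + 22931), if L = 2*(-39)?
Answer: -126860417261/203409733 ≈ -623.67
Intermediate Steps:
L = -78
A = 595/17741 ≈ 0.033538
L*((-8 + 5) + 11) + (3538 + 4044)/(A + 22931) = -78*((-8 + 5) + 11) + (3538 + 4044)/(595/17741 + 22931) = -78*(-3 + 11) + 7582/(406819466/17741) = -78*8 + 7582*(17741/406819466) = -624 + 67256131/203409733 = -126860417261/203409733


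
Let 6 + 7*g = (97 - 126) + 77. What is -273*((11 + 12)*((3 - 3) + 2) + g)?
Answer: -14196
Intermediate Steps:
g = 6 (g = -6/7 + ((97 - 126) + 77)/7 = -6/7 + (-29 + 77)/7 = -6/7 + (⅐)*48 = -6/7 + 48/7 = 6)
-273*((11 + 12)*((3 - 3) + 2) + g) = -273*((11 + 12)*((3 - 3) + 2) + 6) = -273*(23*(0 + 2) + 6) = -273*(23*2 + 6) = -273*(46 + 6) = -273*52 = -14196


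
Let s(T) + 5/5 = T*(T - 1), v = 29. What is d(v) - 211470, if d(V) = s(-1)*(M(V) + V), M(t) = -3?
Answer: -211444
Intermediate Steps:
s(T) = -1 + T*(-1 + T) (s(T) = -1 + T*(T - 1) = -1 + T*(-1 + T))
d(V) = -3 + V (d(V) = (-1 + (-1)**2 - 1*(-1))*(-3 + V) = (-1 + 1 + 1)*(-3 + V) = 1*(-3 + V) = -3 + V)
d(v) - 211470 = (-3 + 29) - 211470 = 26 - 211470 = -211444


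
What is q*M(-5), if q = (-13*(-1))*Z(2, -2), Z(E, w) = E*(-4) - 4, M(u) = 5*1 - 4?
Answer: -156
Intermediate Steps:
M(u) = 1 (M(u) = 5 - 4 = 1)
Z(E, w) = -4 - 4*E (Z(E, w) = -4*E - 4 = -4 - 4*E)
q = -156 (q = (-13*(-1))*(-4 - 4*2) = 13*(-4 - 8) = 13*(-12) = -156)
q*M(-5) = -156*1 = -156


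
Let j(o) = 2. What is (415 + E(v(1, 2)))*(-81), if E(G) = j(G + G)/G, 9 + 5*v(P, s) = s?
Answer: -234495/7 ≈ -33499.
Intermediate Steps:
v(P, s) = -9/5 + s/5
E(G) = 2/G
(415 + E(v(1, 2)))*(-81) = (415 + 2/(-9/5 + (⅕)*2))*(-81) = (415 + 2/(-9/5 + ⅖))*(-81) = (415 + 2/(-7/5))*(-81) = (415 + 2*(-5/7))*(-81) = (415 - 10/7)*(-81) = (2895/7)*(-81) = -234495/7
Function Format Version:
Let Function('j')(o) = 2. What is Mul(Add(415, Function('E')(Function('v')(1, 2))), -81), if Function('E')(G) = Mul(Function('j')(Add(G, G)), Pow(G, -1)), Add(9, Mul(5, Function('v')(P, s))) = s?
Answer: Rational(-234495, 7) ≈ -33499.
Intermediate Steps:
Function('v')(P, s) = Add(Rational(-9, 5), Mul(Rational(1, 5), s))
Function('E')(G) = Mul(2, Pow(G, -1))
Mul(Add(415, Function('E')(Function('v')(1, 2))), -81) = Mul(Add(415, Mul(2, Pow(Add(Rational(-9, 5), Mul(Rational(1, 5), 2)), -1))), -81) = Mul(Add(415, Mul(2, Pow(Add(Rational(-9, 5), Rational(2, 5)), -1))), -81) = Mul(Add(415, Mul(2, Pow(Rational(-7, 5), -1))), -81) = Mul(Add(415, Mul(2, Rational(-5, 7))), -81) = Mul(Add(415, Rational(-10, 7)), -81) = Mul(Rational(2895, 7), -81) = Rational(-234495, 7)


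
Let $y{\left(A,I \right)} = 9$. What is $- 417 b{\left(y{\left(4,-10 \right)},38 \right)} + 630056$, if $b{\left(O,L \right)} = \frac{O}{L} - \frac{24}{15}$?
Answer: $\frac{119818643}{190} \approx 6.3062 \cdot 10^{5}$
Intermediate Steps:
$b{\left(O,L \right)} = - \frac{8}{5} + \frac{O}{L}$ ($b{\left(O,L \right)} = \frac{O}{L} - \frac{8}{5} = - \frac{8}{5} + \frac{O}{L}$)
$- 417 b{\left(y{\left(4,-10 \right)},38 \right)} + 630056 = - 417 \left(- \frac{8}{5} + \frac{9}{38}\right) + 630056 = \left(-417\right) \left(- \frac{259}{190}\right) + 630056 = \frac{108003}{190} + 630056 = \frac{119818643}{190}$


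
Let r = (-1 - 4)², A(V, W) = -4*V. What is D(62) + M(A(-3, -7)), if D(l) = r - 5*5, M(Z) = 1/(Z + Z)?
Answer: 1/24 ≈ 0.041667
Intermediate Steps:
M(Z) = 1/(2*Z)
r = 25 (r = (-5)² = 25)
D(l) = 0 (D(l) = 25 - 5*5 = 25 - 25 = 0)
D(62) + M(A(-3, -7)) = 0 + 1/(2*((-4*(-3)))) = 0 + (½)/12 = 0 + (½)*(1/12) = 0 + 1/24 = 1/24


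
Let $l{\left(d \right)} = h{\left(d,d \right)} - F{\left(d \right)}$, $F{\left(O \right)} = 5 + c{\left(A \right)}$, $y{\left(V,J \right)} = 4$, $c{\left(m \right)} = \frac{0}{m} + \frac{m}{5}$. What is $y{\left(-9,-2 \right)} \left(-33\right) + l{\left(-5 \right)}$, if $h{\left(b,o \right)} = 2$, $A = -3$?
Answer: $- \frac{672}{5} \approx -134.4$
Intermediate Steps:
$c{\left(m \right)} = \frac{m}{5}$ ($c{\left(m \right)} = 0 + m \frac{1}{5} = 0 + \frac{m}{5} = \frac{m}{5}$)
$F{\left(O \right)} = \frac{22}{5}$ ($F{\left(O \right)} = 5 + \frac{1}{5} \left(-3\right) = 5 - \frac{3}{5} = \frac{22}{5}$)
$l{\left(d \right)} = - \frac{12}{5}$ ($l{\left(d \right)} = 2 - \frac{22}{5} = - \frac{12}{5}$)
$y{\left(-9,-2 \right)} \left(-33\right) + l{\left(-5 \right)} = 4 \left(-33\right) - \frac{12}{5} = -132 - \frac{12}{5} = - \frac{672}{5}$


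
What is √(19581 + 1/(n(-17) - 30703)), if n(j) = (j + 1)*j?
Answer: √18132902015710/30431 ≈ 139.93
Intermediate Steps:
n(j) = j*(1 + j) (n(j) = (1 + j)*j = j*(1 + j))
√(19581 + 1/(n(-17) - 30703)) = √(19581 + 1/(-17*(1 - 17) - 30703)) = √(19581 + 1/(-17*(-16) - 30703)) = √(19581 + 1/(272 - 30703)) = √(19581 + 1/(-30431)) = √(19581 - 1/30431) = √(595869410/30431) = √18132902015710/30431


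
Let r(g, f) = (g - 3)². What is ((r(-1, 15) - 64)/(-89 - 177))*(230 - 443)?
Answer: -5112/133 ≈ -38.436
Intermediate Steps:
r(g, f) = (-3 + g)²
((r(-1, 15) - 64)/(-89 - 177))*(230 - 443) = (((-3 - 1)² - 64)/(-89 - 177))*(230 - 443) = (((-4)² - 64)/(-266))*(-213) = ((16 - 64)*(-1/266))*(-213) = -48*(-1/266)*(-213) = (24/133)*(-213) = -5112/133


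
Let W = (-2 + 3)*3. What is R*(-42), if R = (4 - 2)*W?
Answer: -252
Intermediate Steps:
W = 3 (W = 1*3 = 3)
R = 6 (R = (4 - 2)*3 = 2*3 = 6)
R*(-42) = 6*(-42) = -252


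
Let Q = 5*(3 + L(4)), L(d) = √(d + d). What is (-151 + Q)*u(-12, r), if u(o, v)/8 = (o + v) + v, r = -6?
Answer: 26112 - 1920*√2 ≈ 23397.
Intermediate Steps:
L(d) = √2*√d (L(d) = √(2*d) = √2*√d)
Q = 15 + 10*√2 (Q = 5*(3 + √2*√4) = 5*(3 + √2*2) = 5*(3 + 2*√2) = 15 + 10*√2 ≈ 29.142)
u(o, v) = 8*o + 16*v (u(o, v) = 8*((o + v) + v) = 8*(o + 2*v) = 8*o + 16*v)
(-151 + Q)*u(-12, r) = (-151 + (15 + 10*√2))*(8*(-12) + 16*(-6)) = (-136 + 10*√2)*(-96 - 96) = (-136 + 10*√2)*(-192) = 26112 - 1920*√2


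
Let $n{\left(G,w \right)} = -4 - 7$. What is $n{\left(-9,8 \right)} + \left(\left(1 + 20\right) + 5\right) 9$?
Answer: $223$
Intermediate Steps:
$n{\left(G,w \right)} = -11$ ($n{\left(G,w \right)} = -4 - 7 = -11$)
$n{\left(-9,8 \right)} + \left(\left(1 + 20\right) + 5\right) 9 = -11 + \left(\left(1 + 20\right) + 5\right) 9 = -11 + \left(21 + 5\right) 9 = -11 + 26 \cdot 9 = -11 + 234 = 223$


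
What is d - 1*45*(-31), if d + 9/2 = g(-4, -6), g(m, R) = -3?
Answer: 2775/2 ≈ 1387.5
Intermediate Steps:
d = -15/2 (d = -9/2 - 3 = -15/2 ≈ -7.5000)
d - 1*45*(-31) = -15/2 - 1*45*(-31) = -15/2 - 45*(-31) = -15/2 + 1395 = 2775/2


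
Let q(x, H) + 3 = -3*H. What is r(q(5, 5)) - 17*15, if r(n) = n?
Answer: -273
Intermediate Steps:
q(x, H) = -3 - 3*H
r(q(5, 5)) - 17*15 = (-3 - 3*5) - 17*15 = (-3 - 15) - 255 = -18 - 255 = -273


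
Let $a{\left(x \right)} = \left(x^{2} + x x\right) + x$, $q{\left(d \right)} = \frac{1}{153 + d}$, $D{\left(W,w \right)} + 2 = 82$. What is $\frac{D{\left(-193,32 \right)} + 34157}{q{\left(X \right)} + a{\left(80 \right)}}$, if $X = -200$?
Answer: $\frac{1609139}{605359} \approx 2.6582$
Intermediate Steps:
$D{\left(W,w \right)} = 80$ ($D{\left(W,w \right)} = -2 + 82 = 80$)
$a{\left(x \right)} = x + 2 x^{2}$ ($a{\left(x \right)} = \left(x^{2} + x^{2}\right) + x = 2 x^{2} + x = x + 2 x^{2}$)
$\frac{D{\left(-193,32 \right)} + 34157}{q{\left(X \right)} + a{\left(80 \right)}} = \frac{80 + 34157}{\frac{1}{153 - 200} + 80 \left(1 + 2 \cdot 80\right)} = \frac{34237}{\frac{1}{-47} + 80 \left(1 + 160\right)} = \frac{34237}{- \frac{1}{47} + 80 \cdot 161} = \frac{34237}{- \frac{1}{47} + 12880} = \frac{34237}{\frac{605359}{47}} = 34237 \cdot \frac{47}{605359} = \frac{1609139}{605359}$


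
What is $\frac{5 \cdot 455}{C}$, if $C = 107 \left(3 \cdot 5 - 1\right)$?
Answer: $\frac{325}{214} \approx 1.5187$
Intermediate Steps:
$C = 1498$ ($C = 107 \left(15 - 1\right) = 107 \cdot 14 = 1498$)
$\frac{5 \cdot 455}{C} = \frac{5 \cdot 455}{1498} = 2275 \cdot \frac{1}{1498} = \frac{325}{214}$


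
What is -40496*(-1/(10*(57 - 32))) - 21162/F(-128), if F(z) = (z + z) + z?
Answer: 1736747/8000 ≈ 217.09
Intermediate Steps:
F(z) = 3*z (F(z) = 2*z + z = 3*z)
-40496*(-1/(10*(57 - 32))) - 21162/F(-128) = -40496*(-1/(10*(57 - 32))) - 21162/(3*(-128)) = -40496/(25*(-10)) - 21162/(-384) = -40496/(-250) - 21162*(-1/384) = -40496*(-1/250) + 3527/64 = 20248/125 + 3527/64 = 1736747/8000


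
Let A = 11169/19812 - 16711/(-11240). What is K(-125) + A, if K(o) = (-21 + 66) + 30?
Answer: 1429844491/18557240 ≈ 77.051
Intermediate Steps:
K(o) = 75 (K(o) = 45 + 30 = 75)
A = 38051491/18557240 (A = 11169*(1/19812) - 16711*(-1/11240) = 3723/6604 + 16711/11240 = 38051491/18557240 ≈ 2.0505)
K(-125) + A = 75 + 38051491/18557240 = 1429844491/18557240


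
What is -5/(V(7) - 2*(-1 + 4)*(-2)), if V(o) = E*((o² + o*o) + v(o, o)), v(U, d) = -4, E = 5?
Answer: -5/482 ≈ -0.010373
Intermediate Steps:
V(o) = -20 + 10*o² (V(o) = 5*((o² + o*o) - 4) = 5*((o² + o²) - 4) = 5*(2*o² - 4) = 5*(-4 + 2*o²) = -20 + 10*o²)
-5/(V(7) - 2*(-1 + 4)*(-2)) = -5/((-20 + 10*7²) - 2*(-1 + 4)*(-2)) = -5/((-20 + 10*49) - 6*(-2)) = -5/((-20 + 490) - 2*(-6)) = -5/(470 + 12) = -5/482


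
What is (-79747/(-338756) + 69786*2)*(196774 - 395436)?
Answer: -4696462274272249/169378 ≈ -2.7728e+10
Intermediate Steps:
(-79747/(-338756) + 69786*2)*(196774 - 395436) = (-79747*(-1/338756) + 139572)*(-198662) = (79747/338756 + 139572)*(-198662) = (47280932179/338756)*(-198662) = -4696462274272249/169378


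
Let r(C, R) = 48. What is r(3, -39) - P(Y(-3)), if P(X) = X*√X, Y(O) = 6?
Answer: 48 - 6*√6 ≈ 33.303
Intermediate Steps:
P(X) = X^(3/2)
r(3, -39) - P(Y(-3)) = 48 - 6^(3/2) = 48 - 6*√6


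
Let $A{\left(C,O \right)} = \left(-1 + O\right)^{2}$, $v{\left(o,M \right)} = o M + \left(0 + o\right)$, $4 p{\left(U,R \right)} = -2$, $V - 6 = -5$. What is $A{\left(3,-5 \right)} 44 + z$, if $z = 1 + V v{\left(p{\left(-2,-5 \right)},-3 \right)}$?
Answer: $1586$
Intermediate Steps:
$V = 1$ ($V = 6 - 5 = 1$)
$p{\left(U,R \right)} = - \frac{1}{2}$ ($p{\left(U,R \right)} = \frac{1}{4} \left(-2\right) = - \frac{1}{2}$)
$v{\left(o,M \right)} = o + M o$ ($v{\left(o,M \right)} = M o + o = o + M o$)
$z = 2$ ($z = 1 + 1 \left(- \frac{1 - 3}{2}\right) = 1 + 1 \left(\left(- \frac{1}{2}\right) \left(-2\right)\right) = 1 + 1 \cdot 1 = 1 + 1 = 2$)
$A{\left(3,-5 \right)} 44 + z = \left(-1 - 5\right)^{2} \cdot 44 + 2 = \left(-6\right)^{2} \cdot 44 + 2 = 36 \cdot 44 + 2 = 1584 + 2 = 1586$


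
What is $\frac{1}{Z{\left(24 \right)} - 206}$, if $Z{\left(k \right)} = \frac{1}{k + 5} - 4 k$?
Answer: $- \frac{29}{8757} \approx -0.0033116$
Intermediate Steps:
$Z{\left(k \right)} = \frac{1}{5 + k} - 4 k$
$\frac{1}{Z{\left(24 \right)} - 206} = \frac{1}{\frac{1 - 480 - 4 \cdot 24^{2}}{5 + 24} - 206} = \frac{1}{\frac{1 - 480 - 2304}{29} - 206} = \frac{1}{\frac{1}{29} \left(-2783\right) - 206} = \frac{1}{- \frac{2783}{29} - 206} = \frac{1}{- \frac{8757}{29}} = - \frac{29}{8757}$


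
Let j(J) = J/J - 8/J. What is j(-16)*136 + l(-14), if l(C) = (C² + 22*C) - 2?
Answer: 90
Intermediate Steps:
l(C) = -2 + C² + 22*C
j(J) = 1 - 8/J
j(-16)*136 + l(-14) = ((-8 - 16)/(-16))*136 + (-2 + (-14)² + 22*(-14)) = -1/16*(-24)*136 + (-2 + 196 - 308) = (3/2)*136 - 114 = 204 - 114 = 90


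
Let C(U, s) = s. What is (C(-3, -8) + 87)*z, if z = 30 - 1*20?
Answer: 790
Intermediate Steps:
z = 10 (z = 30 - 20 = 10)
(C(-3, -8) + 87)*z = (-8 + 87)*10 = 79*10 = 790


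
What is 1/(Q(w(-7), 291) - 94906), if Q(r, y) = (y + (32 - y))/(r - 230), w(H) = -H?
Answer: -223/21164070 ≈ -1.0537e-5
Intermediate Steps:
Q(r, y) = 32/(-230 + r)
1/(Q(w(-7), 291) - 94906) = 1/(32/(-230 - 1*(-7)) - 94906) = 1/(32/(-230 + 7) - 94906) = 1/(32/(-223) - 94906) = 1/(32*(-1/223) - 94906) = 1/(-32/223 - 94906) = 1/(-21164070/223) = -223/21164070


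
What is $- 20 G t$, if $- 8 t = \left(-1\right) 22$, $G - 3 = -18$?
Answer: $825$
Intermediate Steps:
$G = -15$ ($G = 3 - 18 = -15$)
$t = \frac{11}{4}$ ($t = - \frac{\left(-1\right) 22}{8} = \left(- \frac{1}{8}\right) \left(-22\right) = \frac{11}{4} \approx 2.75$)
$- 20 G t = \left(-20\right) \left(-15\right) \frac{11}{4} = 300 \cdot \frac{11}{4} = 825$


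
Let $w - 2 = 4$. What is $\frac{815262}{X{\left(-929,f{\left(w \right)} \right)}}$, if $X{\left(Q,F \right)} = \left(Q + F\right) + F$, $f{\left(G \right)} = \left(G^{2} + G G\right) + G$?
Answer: $- \frac{815262}{773} \approx -1054.7$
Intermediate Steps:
$w = 6$ ($w = 2 + 4 = 6$)
$f{\left(G \right)} = G + 2 G^{2}$ ($f{\left(G \right)} = \left(G^{2} + G^{2}\right) + G = 2 G^{2} + G = G + 2 G^{2}$)
$X{\left(Q,F \right)} = Q + 2 F$ ($X{\left(Q,F \right)} = \left(F + Q\right) + F = Q + 2 F$)
$\frac{815262}{X{\left(-929,f{\left(w \right)} \right)}} = \frac{815262}{-929 + 2 \cdot 6 \left(1 + 2 \cdot 6\right)} = \frac{815262}{-929 + 2 \cdot 6 \left(1 + 12\right)} = \frac{815262}{-929 + 2 \cdot 6 \cdot 13} = \frac{815262}{-929 + 2 \cdot 78} = \frac{815262}{-929 + 156} = \frac{815262}{-773} = 815262 \left(- \frac{1}{773}\right) = - \frac{815262}{773}$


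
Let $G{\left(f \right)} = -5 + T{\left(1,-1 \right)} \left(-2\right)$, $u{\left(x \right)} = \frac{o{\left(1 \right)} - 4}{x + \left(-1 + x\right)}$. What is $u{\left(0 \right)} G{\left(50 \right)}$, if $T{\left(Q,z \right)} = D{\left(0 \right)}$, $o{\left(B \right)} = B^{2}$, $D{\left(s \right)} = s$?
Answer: $-15$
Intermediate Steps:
$T{\left(Q,z \right)} = 0$
$u{\left(x \right)} = - \frac{3}{-1 + 2 x}$ ($u{\left(x \right)} = \frac{1^{2} - 4}{x + \left(-1 + x\right)} = \frac{1 - 4}{-1 + 2 x} = - \frac{3}{-1 + 2 x}$)
$G{\left(f \right)} = -5$ ($G{\left(f \right)} = -5 + 0 \left(-2\right) = -5 + 0 = -5$)
$u{\left(0 \right)} G{\left(50 \right)} = - \frac{3}{-1 + 2 \cdot 0} \left(-5\right) = - \frac{3}{-1 + 0} \left(-5\right) = - \frac{3}{-1} \left(-5\right) = \left(-3\right) \left(-1\right) \left(-5\right) = 3 \left(-5\right) = -15$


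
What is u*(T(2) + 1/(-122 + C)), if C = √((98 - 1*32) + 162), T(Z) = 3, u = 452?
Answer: 2477299/1832 - 113*√57/1832 ≈ 1351.8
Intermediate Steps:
C = 2*√57 (C = √((98 - 32) + 162) = √(66 + 162) = √228 = 2*√57 ≈ 15.100)
u*(T(2) + 1/(-122 + C)) = 452*(3 + 1/(-122 + 2*√57)) = 1356 + 452/(-122 + 2*√57)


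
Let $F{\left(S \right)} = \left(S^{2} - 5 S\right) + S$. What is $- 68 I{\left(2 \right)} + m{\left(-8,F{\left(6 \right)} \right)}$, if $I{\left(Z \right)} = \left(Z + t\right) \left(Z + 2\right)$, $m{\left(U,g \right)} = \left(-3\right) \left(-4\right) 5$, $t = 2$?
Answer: $-1028$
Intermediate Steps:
$F{\left(S \right)} = S^{2} - 4 S$
$m{\left(U,g \right)} = 60$ ($m{\left(U,g \right)} = 12 \cdot 5 = 60$)
$I{\left(Z \right)} = \left(2 + Z\right)^{2}$ ($I{\left(Z \right)} = \left(Z + 2\right) \left(Z + 2\right) = \left(2 + Z\right) \left(2 + Z\right) = \left(2 + Z\right)^{2}$)
$- 68 I{\left(2 \right)} + m{\left(-8,F{\left(6 \right)} \right)} = - 68 \left(4 + 2^{2} + 4 \cdot 2\right) + 60 = - 68 \left(4 + 4 + 8\right) + 60 = \left(-68\right) 16 + 60 = -1088 + 60 = -1028$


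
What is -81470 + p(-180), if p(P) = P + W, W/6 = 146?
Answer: -80774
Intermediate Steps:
W = 876 (W = 6*146 = 876)
p(P) = 876 + P (p(P) = P + 876 = 876 + P)
-81470 + p(-180) = -81470 + (876 - 180) = -81470 + 696 = -80774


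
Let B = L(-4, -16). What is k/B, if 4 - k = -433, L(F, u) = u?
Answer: -437/16 ≈ -27.313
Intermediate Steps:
B = -16
k = 437 (k = 4 - 1*(-433) = 4 + 433 = 437)
k/B = 437/(-16) = 437*(-1/16) = -437/16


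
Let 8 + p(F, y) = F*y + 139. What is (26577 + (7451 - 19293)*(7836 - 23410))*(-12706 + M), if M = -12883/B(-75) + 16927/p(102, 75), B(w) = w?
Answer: -269796706081210154/116715 ≈ -2.3116e+12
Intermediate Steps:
p(F, y) = 131 + F*y (p(F, y) = -8 + (F*y + 139) = -8 + (139 + F*y) = 131 + F*y)
M = 101512148/583575 (M = -12883/(-75) + 16927/(131 + 102*75) = -12883*(-1/75) + 16927/(131 + 7650) = 12883/75 + 16927/7781 = 101512148/583575 ≈ 173.95)
(26577 + (7451 - 19293)*(7836 - 23410))*(-12706 + M) = (26577 + (7451 - 19293)*(7836 - 23410))*(-12706 + 101512148/583575) = (26577 - 11842*(-15574))*(-7313391802/583575) = (26577 + 184427308)*(-7313391802/583575) = 184453885*(-7313391802/583575) = -269796706081210154/116715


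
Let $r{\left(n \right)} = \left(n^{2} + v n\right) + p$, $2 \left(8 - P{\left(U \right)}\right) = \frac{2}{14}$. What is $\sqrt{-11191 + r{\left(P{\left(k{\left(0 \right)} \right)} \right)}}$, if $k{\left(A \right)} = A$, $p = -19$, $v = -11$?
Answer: $\frac{i \sqrt{2201933}}{14} \approx 105.99 i$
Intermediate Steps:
$P{\left(U \right)} = \frac{111}{14}$ ($P{\left(U \right)} = 8 - \frac{2 \cdot \frac{1}{14}}{2} = 8 - \frac{1}{14} = \frac{111}{14}$)
$r{\left(n \right)} = -19 + n^{2} - 11 n$ ($r{\left(n \right)} = \left(n^{2} - 11 n\right) - 19 = -19 + n^{2} - 11 n$)
$\sqrt{-11191 + r{\left(P{\left(k{\left(0 \right)} \right)} \right)}} = \sqrt{-11191 - \left(\frac{1487}{14} - \frac{12321}{196}\right)} = \sqrt{-11191 - \frac{8497}{196}} = \sqrt{- \frac{2201933}{196}} = \frac{i \sqrt{2201933}}{14}$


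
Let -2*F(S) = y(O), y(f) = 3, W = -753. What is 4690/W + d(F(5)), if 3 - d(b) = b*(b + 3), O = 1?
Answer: -2947/3012 ≈ -0.97842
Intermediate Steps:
F(S) = -3/2 (F(S) = -1/2*3 = -3/2)
d(b) = 3 - b*(3 + b) (d(b) = 3 - b*(b + 3) = 3 - b*(3 + b))
4690/W + d(F(5)) = 4690/(-753) + (3 - (-3/2)**2 - 3*(-3/2)) = 4690*(-1/753) + (3 - 1*9/4 + 9/2) = -4690/753 + (3 - 9/4 + 9/2) = -4690/753 + 21/4 = -2947/3012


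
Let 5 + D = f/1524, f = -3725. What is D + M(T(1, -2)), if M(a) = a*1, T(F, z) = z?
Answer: -14393/1524 ≈ -9.4442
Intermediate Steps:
M(a) = a
D = -11345/1524 (D = -5 - 3725/1524 = -11345/1524 ≈ -7.4442)
D + M(T(1, -2)) = -11345/1524 - 2 = -14393/1524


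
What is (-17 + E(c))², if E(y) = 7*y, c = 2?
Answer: 9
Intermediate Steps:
(-17 + E(c))² = (-17 + 7*2)² = (-17 + 14)² = (-3)² = 9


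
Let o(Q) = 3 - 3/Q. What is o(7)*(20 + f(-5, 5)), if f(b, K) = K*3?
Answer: 90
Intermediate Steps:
f(b, K) = 3*K
o(Q) = 3 - 3/Q
o(7)*(20 + f(-5, 5)) = (3 - 3/7)*(20 + 3*5) = (3 - 3*⅐)*(20 + 15) = (3 - 3/7)*35 = (18/7)*35 = 90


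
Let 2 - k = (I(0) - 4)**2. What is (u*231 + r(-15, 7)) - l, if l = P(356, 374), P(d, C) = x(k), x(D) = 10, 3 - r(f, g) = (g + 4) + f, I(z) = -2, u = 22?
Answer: 5079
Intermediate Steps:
k = -34 (k = 2 - (-2 - 4)**2 = 2 - 1*(-6)**2 = 2 - 1*36 = 2 - 36 = -34)
r(f, g) = -1 - f - g (r(f, g) = 3 - ((g + 4) + f) = 3 - ((4 + g) + f) = 3 - (4 + f + g) = 3 + (-4 - f - g) = -1 - f - g)
P(d, C) = 10
l = 10
(u*231 + r(-15, 7)) - l = (22*231 + (-1 - 1*(-15) - 1*7)) - 1*10 = (5082 + (-1 + 15 - 7)) - 10 = (5082 + 7) - 10 = 5089 - 10 = 5079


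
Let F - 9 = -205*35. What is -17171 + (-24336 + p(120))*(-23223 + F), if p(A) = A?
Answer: 735882853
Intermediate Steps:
F = -7166 (F = 9 - 205*35 = 9 - 7175 = -7166)
-17171 + (-24336 + p(120))*(-23223 + F) = -17171 + (-24336 + 120)*(-23223 - 7166) = -17171 - 24216*(-30389) = -17171 + 735900024 = 735882853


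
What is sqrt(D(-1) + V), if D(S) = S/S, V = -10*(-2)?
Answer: sqrt(21) ≈ 4.5826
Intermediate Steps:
V = 20
D(S) = 1
sqrt(D(-1) + V) = sqrt(1 + 20) = sqrt(21)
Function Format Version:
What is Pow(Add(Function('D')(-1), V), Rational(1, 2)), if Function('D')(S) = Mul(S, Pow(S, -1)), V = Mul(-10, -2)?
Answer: Pow(21, Rational(1, 2)) ≈ 4.5826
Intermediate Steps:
V = 20
Function('D')(S) = 1
Pow(Add(Function('D')(-1), V), Rational(1, 2)) = Pow(Add(1, 20), Rational(1, 2)) = Pow(21, Rational(1, 2))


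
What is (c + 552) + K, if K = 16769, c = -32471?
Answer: -15150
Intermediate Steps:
(c + 552) + K = (-32471 + 552) + 16769 = -31919 + 16769 = -15150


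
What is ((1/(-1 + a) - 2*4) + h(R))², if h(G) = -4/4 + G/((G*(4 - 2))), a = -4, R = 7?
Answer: 7569/100 ≈ 75.690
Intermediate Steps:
h(G) = -½ (h(G) = -4*¼ + G/((G*2)) = -1 + G/((2*G)) = -1 + G*(1/(2*G)) = -1 + ½ = -½)
((1/(-1 + a) - 2*4) + h(R))² = ((1/(-1 - 4) - 2*4) - ½)² = ((1/(-5) - 8) - ½)² = ((-⅕ - 8) - ½)² = (-41/5 - ½)² = (-87/10)² = 7569/100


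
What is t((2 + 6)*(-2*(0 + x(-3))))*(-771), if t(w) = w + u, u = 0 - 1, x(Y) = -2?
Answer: -23901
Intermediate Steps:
u = -1
t(w) = -1 + w (t(w) = w - 1 = -1 + w)
t((2 + 6)*(-2*(0 + x(-3))))*(-771) = (-1 + (2 + 6)*(-2*(0 - 2)))*(-771) = (-1 + 8*(-2*(-2)))*(-771) = (-1 + 8*4)*(-771) = (-1 + 32)*(-771) = 31*(-771) = -23901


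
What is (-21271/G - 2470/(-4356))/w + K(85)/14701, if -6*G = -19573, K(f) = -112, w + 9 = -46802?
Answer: -219770830343135/29336619494918934 ≈ -0.0074914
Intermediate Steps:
w = -46811 (w = -9 - 46802 = -46811)
G = 19573/6 (G = -⅙*(-19573) = 19573/6 ≈ 3262.2)
(-21271/G - 2470/(-4356))/w + K(85)/14701 = (-21271/19573/6 - 2470/(-4356))/(-46811) - 112/14701 = (-21271*6/19573 - 2470*(-1/4356))*(-1/46811) - 112*1/14701 = (-127626/19573 + 1235/2178)*(-1/46811) - 112/14701 = -253796773/42629994*(-1/46811) - 112/14701 = 253796773/1995552649134 - 112/14701 = -219770830343135/29336619494918934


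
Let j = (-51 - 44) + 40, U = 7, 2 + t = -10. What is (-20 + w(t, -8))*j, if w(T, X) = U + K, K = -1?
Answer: 770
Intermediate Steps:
t = -12 (t = -2 - 10 = -12)
w(T, X) = 6 (w(T, X) = 7 - 1 = 6)
j = -55 (j = -95 + 40 = -55)
(-20 + w(t, -8))*j = (-20 + 6)*(-55) = -14*(-55) = 770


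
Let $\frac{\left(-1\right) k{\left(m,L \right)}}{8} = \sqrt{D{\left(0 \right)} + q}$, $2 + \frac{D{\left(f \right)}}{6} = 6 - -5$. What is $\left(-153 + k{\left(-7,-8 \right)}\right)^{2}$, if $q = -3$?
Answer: $26673 + 2448 \sqrt{51} \approx 44155.0$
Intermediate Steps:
$D{\left(f \right)} = 54$ ($D{\left(f \right)} = -12 + 6 \left(6 - -5\right) = -12 + 6 \left(6 + 5\right) = -12 + 6 \cdot 11 = -12 + 66 = 54$)
$k{\left(m,L \right)} = - 8 \sqrt{51}$ ($k{\left(m,L \right)} = - 8 \sqrt{54 - 3} = - 8 \sqrt{51}$)
$\left(-153 + k{\left(-7,-8 \right)}\right)^{2} = \left(-153 - 8 \sqrt{51}\right)^{2}$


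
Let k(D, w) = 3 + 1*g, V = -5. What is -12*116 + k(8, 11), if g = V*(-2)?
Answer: -1379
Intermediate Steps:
g = 10 (g = -5*(-2) = 10)
k(D, w) = 13 (k(D, w) = 3 + 1*10 = 3 + 10 = 13)
-12*116 + k(8, 11) = -12*116 + 13 = -1392 + 13 = -1379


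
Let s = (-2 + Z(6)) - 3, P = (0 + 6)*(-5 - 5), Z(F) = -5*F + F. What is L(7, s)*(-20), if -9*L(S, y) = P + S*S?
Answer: -220/9 ≈ -24.444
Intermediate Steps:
Z(F) = -4*F
P = -60 (P = 6*(-10) = -60)
s = -29 (s = (-2 - 4*6) - 3 = (-2 - 24) - 3 = -26 - 3 = -29)
L(S, y) = 20/3 - S**2/9 (L(S, y) = -(-60 + S*S)/9 = -(-60 + S**2)/9 = 20/3 - S**2/9)
L(7, s)*(-20) = (20/3 - 1/9*7**2)*(-20) = (20/3 - 1/9*49)*(-20) = (20/3 - 49/9)*(-20) = (11/9)*(-20) = -220/9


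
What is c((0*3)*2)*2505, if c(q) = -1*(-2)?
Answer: 5010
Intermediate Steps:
c(q) = 2
c((0*3)*2)*2505 = 2*2505 = 5010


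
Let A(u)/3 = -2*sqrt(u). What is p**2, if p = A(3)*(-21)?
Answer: 47628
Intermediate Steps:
A(u) = -6*sqrt(u) (A(u) = 3*(-2*sqrt(u)) = -6*sqrt(u))
p = 126*sqrt(3) (p = -6*sqrt(3)*(-21) = 126*sqrt(3) ≈ 218.24)
p**2 = (126*sqrt(3))**2 = 47628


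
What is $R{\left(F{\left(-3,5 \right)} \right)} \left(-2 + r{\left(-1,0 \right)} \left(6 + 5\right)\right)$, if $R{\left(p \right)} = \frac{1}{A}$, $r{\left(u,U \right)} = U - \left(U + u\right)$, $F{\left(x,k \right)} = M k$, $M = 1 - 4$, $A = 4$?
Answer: $\frac{9}{4} \approx 2.25$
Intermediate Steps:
$M = -3$ ($M = 1 - 4 = -3$)
$F{\left(x,k \right)} = - 3 k$
$r{\left(u,U \right)} = - u$ ($r{\left(u,U \right)} = U - \left(U + u\right) = - u$)
$R{\left(p \right)} = \frac{1}{4}$
$R{\left(F{\left(-3,5 \right)} \right)} \left(-2 + r{\left(-1,0 \right)} \left(6 + 5\right)\right) = \frac{-2 + \left(-1\right) \left(-1\right) \left(6 + 5\right)}{4} = \frac{-2 + 1 \cdot 11}{4} = \frac{-2 + 11}{4} = \frac{1}{4} \cdot 9 = \frac{9}{4}$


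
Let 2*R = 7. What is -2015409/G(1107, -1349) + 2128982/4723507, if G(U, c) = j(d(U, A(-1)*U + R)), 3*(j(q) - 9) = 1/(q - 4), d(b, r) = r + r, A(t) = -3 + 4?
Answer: -63316052511420793/282749129020 ≈ -2.2393e+5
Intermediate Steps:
R = 7/2 (R = (½)*7 = 7/2 ≈ 3.5000)
A(t) = 1
d(b, r) = 2*r
j(q) = 9 + 1/(3*(-4 + q)) (j(q) = 9 + 1/(3*(q - 4)) = 9 + 1/(3*(-4 + q)))
G(U, c) = (82 + 54*U)/(3*(3 + 2*U)) (G(U, c) = (-107 + 27*(2*(1*U + 7/2)))/(3*(-4 + 2*(1*U + 7/2))) = (-107 + 27*(2*(U + 7/2)))/(3*(-4 + 2*(U + 7/2))) = (-107 + 27*(2*(7/2 + U)))/(3*(-4 + 2*(7/2 + U))) = (-107 + 27*(7 + 2*U))/(3*(-4 + (7 + 2*U))) = (-107 + (189 + 54*U))/(3*(3 + 2*U)) = (82 + 54*U)/(3*(3 + 2*U)))
-2015409/G(1107, -1349) + 2128982/4723507 = -2015409*3*(3 + 2*1107)/(2*(41 + 27*1107)) + 2128982/4723507 = -2015409*3*(3 + 2214)/(2*(41 + 29889)) + 2128982*(1/4723507) = -2015409/((⅔)*29930/2217) + 2128982/4723507 = -2015409/((⅔)*(1/2217)*29930) + 2128982/4723507 = -2015409/59860/6651 + 2128982/4723507 = -2015409*6651/59860 + 2128982/4723507 = -13404485259/59860 + 2128982/4723507 = -63316052511420793/282749129020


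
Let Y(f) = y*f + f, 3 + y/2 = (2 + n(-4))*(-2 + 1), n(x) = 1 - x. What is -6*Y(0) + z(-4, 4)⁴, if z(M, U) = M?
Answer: 256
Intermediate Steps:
y = -20 (y = -6 + 2*((2 + (1 - 1*(-4)))*(-2 + 1)) = -6 + 2*((2 + (1 + 4))*(-1)) = -6 + 2*((2 + 5)*(-1)) = -6 + 2*(7*(-1)) = -6 + 2*(-7) = -6 - 14 = -20)
Y(f) = -19*f (Y(f) = -20*f + f = -19*f)
-6*Y(0) + z(-4, 4)⁴ = -(-114)*0 + (-4)⁴ = -6*0 + 256 = 0 + 256 = 256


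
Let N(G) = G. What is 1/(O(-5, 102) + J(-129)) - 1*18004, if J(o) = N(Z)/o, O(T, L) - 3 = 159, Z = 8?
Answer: -376103431/20890 ≈ -18004.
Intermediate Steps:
O(T, L) = 162 (O(T, L) = 3 + 159 = 162)
J(o) = 8/o
1/(O(-5, 102) + J(-129)) - 1*18004 = 1/(162 + 8/(-129)) - 1*18004 = 1/(162 + 8*(-1/129)) - 18004 = 1/(162 - 8/129) - 18004 = 1/(20890/129) - 18004 = 129/20890 - 18004 = -376103431/20890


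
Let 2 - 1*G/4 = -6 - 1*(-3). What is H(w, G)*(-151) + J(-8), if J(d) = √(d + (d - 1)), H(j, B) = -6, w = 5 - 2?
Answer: 906 + I*√17 ≈ 906.0 + 4.1231*I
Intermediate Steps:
G = 20 (G = 8 - 4*(-6 - 1*(-3)) = 8 - 4*(-6 + 3) = 8 - 4*(-3) = 8 + 12 = 20)
w = 3
J(d) = √(-1 + 2*d) (J(d) = √(d + (-1 + d)) = √(-1 + 2*d))
H(w, G)*(-151) + J(-8) = -6*(-151) + √(-1 + 2*(-8)) = 906 + √(-1 - 16) = 906 + √(-17) = 906 + I*√17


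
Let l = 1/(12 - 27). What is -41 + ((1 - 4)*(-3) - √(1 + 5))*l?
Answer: -208/5 + √6/15 ≈ -41.437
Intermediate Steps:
l = -1/15 (l = 1/(-15) = -1/15 ≈ -0.066667)
-41 + ((1 - 4)*(-3) - √(1 + 5))*l = -41 + ((1 - 4)*(-3) - √(1 + 5))*(-1/15) = -41 + (-3*(-3) - √6)*(-1/15) = -41 + (9 - √6)*(-1/15) = -41 + (-⅗ + √6/15) = -208/5 + √6/15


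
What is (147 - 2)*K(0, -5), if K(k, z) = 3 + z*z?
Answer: 4060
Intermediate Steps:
K(k, z) = 3 + z²
(147 - 2)*K(0, -5) = (147 - 2)*(3 + (-5)²) = 145*(3 + 25) = 145*28 = 4060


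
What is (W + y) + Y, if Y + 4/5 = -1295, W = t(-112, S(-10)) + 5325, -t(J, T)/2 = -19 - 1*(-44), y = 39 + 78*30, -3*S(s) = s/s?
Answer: 31791/5 ≈ 6358.2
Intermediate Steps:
S(s) = -⅓ (S(s) = -s/(3*s) = -⅓*1 = -⅓)
y = 2379 (y = 39 + 2340 = 2379)
t(J, T) = -50 (t(J, T) = -2*(-19 - 1*(-44)) = -2*(-19 + 44) = -2*25 = -50)
W = 5275 (W = -50 + 5325 = 5275)
Y = -6479/5 (Y = -⅘ - 1295 = -6479/5 ≈ -1295.8)
(W + y) + Y = (5275 + 2379) - 6479/5 = 7654 - 6479/5 = 31791/5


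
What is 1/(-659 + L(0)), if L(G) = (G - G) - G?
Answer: -1/659 ≈ -0.0015175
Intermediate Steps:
L(G) = -G (L(G) = 0 - G = -G)
1/(-659 + L(0)) = 1/(-659 - 1*0) = 1/(-659 + 0) = 1/(-659) = -1/659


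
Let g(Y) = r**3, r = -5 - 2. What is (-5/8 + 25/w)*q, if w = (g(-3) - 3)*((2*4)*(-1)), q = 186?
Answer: -158565/1384 ≈ -114.57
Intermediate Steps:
r = -7
g(Y) = -343 (g(Y) = (-7)**3 = -343)
w = 2768 (w = (-343 - 3)*((2*4)*(-1)) = -2768*(-1) = -346*(-8) = 2768)
(-5/8 + 25/w)*q = (-5/8 + 25/2768)*186 = -1705/2768*186 = -158565/1384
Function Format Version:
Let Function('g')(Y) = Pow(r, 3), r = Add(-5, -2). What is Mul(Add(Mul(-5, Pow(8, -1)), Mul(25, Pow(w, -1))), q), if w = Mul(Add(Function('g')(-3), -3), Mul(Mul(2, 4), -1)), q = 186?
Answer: Rational(-158565, 1384) ≈ -114.57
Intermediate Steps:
r = -7
Function('g')(Y) = -343 (Function('g')(Y) = Pow(-7, 3) = -343)
w = 2768 (w = Mul(Add(-343, -3), Mul(Mul(2, 4), -1)) = Mul(-346, Mul(8, -1)) = Mul(-346, -8) = 2768)
Mul(Add(Mul(-5, Pow(8, -1)), Mul(25, Pow(w, -1))), q) = Mul(Add(Mul(-5, Pow(8, -1)), Mul(25, Pow(2768, -1))), 186) = Mul(Add(Mul(-5, Rational(1, 8)), Mul(25, Rational(1, 2768))), 186) = Mul(Add(Rational(-5, 8), Rational(25, 2768)), 186) = Mul(Rational(-1705, 2768), 186) = Rational(-158565, 1384)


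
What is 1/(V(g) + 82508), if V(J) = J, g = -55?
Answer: 1/82453 ≈ 1.2128e-5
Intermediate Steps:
1/(V(g) + 82508) = 1/(-55 + 82508) = 1/82453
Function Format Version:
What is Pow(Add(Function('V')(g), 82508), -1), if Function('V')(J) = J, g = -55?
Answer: Rational(1, 82453) ≈ 1.2128e-5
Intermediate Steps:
Pow(Add(Function('V')(g), 82508), -1) = Pow(Add(-55, 82508), -1) = Pow(82453, -1) = Rational(1, 82453)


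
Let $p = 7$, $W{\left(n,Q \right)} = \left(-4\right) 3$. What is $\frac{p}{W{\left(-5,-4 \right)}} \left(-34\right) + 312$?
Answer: $\frac{1991}{6} \approx 331.83$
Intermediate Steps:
$W{\left(n,Q \right)} = -12$
$\frac{p}{W{\left(-5,-4 \right)}} \left(-34\right) + 312 = \frac{7}{-12} \left(-34\right) + 312 = 7 \left(- \frac{1}{12}\right) \left(-34\right) + 312 = \left(- \frac{7}{12}\right) \left(-34\right) + 312 = \frac{119}{6} + 312 = \frac{1991}{6}$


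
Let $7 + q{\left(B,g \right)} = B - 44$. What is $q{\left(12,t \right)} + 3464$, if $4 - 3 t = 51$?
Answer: $3425$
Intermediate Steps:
$t = - \frac{47}{3}$ ($t = \frac{4}{3} - 17 = - \frac{47}{3} \approx -15.667$)
$q{\left(B,g \right)} = -51 + B$ ($q{\left(B,g \right)} = -7 + \left(B - 44\right) = -7 + \left(-44 + B\right) = -51 + B$)
$q{\left(12,t \right)} + 3464 = \left(-51 + 12\right) + 3464 = -39 + 3464 = 3425$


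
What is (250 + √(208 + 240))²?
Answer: 62948 + 4000*√7 ≈ 73531.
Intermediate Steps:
(250 + √(208 + 240))² = (250 + √448)² = (250 + 8*√7)²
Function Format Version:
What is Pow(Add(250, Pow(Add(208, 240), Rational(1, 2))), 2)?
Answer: Add(62948, Mul(4000, Pow(7, Rational(1, 2)))) ≈ 73531.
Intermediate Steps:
Pow(Add(250, Pow(Add(208, 240), Rational(1, 2))), 2) = Pow(Add(250, Pow(448, Rational(1, 2))), 2) = Pow(Add(250, Mul(8, Pow(7, Rational(1, 2)))), 2)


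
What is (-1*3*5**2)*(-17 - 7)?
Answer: 1800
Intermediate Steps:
(-1*3*5**2)*(-17 - 7) = -3*25*(-24) = -75*(-24) = 1800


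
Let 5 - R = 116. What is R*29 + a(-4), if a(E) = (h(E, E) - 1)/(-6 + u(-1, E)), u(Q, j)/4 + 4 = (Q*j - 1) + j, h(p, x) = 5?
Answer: -41849/13 ≈ -3219.2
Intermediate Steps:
R = -111 (R = 5 - 1*116 = 5 - 116 = -111)
u(Q, j) = -20 + 4*j + 4*Q*j (u(Q, j) = -16 + 4*((Q*j - 1) + j) = -16 + 4*((-1 + Q*j) + j) = -16 + 4*(-1 + j + Q*j) = -16 + (-4 + 4*j + 4*Q*j) = -20 + 4*j + 4*Q*j)
a(E) = -2/13 (a(E) = (5 - 1)/(-6 + (-20 + 4*E + 4*(-1)*E)) = 4/(-6 + (-20 + 4*E - 4*E)) = 4/(-6 - 20) = 4/(-26) = 4*(-1/26) = -2/13)
R*29 + a(-4) = -111*29 - 2/13 = -3219 - 2/13 = -41849/13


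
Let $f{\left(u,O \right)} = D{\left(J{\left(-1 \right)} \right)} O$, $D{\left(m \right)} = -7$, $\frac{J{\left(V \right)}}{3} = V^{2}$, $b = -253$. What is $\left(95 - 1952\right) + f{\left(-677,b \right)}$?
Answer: $-86$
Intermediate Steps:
$J{\left(V \right)} = 3 V^{2}$
$f{\left(u,O \right)} = - 7 O$
$\left(95 - 1952\right) + f{\left(-677,b \right)} = \left(95 - 1952\right) - -1771 = \left(95 - 1952\right) + 1771 = -1857 + 1771 = -86$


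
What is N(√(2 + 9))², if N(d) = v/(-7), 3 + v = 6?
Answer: 9/49 ≈ 0.18367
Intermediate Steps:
v = 3 (v = -3 + 6 = 3)
N(d) = -3/7 (N(d) = 3/(-7) = 3*(-⅐) = -3/7)
N(√(2 + 9))² = (-3/7)² = 9/49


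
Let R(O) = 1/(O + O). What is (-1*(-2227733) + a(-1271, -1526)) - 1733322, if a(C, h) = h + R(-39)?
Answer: 38445029/78 ≈ 4.9289e+5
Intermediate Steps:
R(O) = 1/(2*O)
a(C, h) = -1/78 + h (a(C, h) = h + (1/2)/(-39) = h + (1/2)*(-1/39) = h - 1/78 = -1/78 + h)
(-1*(-2227733) + a(-1271, -1526)) - 1733322 = (-1*(-2227733) + (-1/78 - 1526)) - 1733322 = (2227733 - 119029/78) - 1733322 = 173644145/78 - 1733322 = 38445029/78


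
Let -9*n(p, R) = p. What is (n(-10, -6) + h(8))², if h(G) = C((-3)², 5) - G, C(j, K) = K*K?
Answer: 26569/81 ≈ 328.01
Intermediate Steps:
n(p, R) = -p/9
C(j, K) = K²
h(G) = 25 - G (h(G) = 5² - G = 25 - G)
(n(-10, -6) + h(8))² = (-⅑*(-10) + (25 - 1*8))² = (10/9 + (25 - 8))² = (10/9 + 17)² = (163/9)² = 26569/81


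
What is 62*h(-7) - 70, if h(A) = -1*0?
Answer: -70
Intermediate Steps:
h(A) = 0
62*h(-7) - 70 = 62*0 - 70 = 0 - 70 = -70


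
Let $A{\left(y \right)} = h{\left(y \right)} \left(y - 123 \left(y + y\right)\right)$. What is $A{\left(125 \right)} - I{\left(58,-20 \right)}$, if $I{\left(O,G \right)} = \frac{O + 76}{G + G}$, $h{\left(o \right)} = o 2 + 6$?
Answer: $- \frac{156799933}{20} \approx -7.84 \cdot 10^{6}$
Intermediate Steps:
$h{\left(o \right)} = 6 + 2 o$ ($h{\left(o \right)} = 2 o + 6 = 6 + 2 o$)
$I{\left(O,G \right)} = \frac{76 + O}{2 G}$
$A{\left(y \right)} = - 245 y \left(6 + 2 y\right)$ ($A{\left(y \right)} = \left(6 + 2 y\right) \left(y - 123 \left(y + y\right)\right) = \left(6 + 2 y\right) \left(y - 123 \cdot 2 y\right) = \left(6 + 2 y\right) \left(y - 246 y\right) = \left(6 + 2 y\right) \left(- 245 y\right) = - 245 y \left(6 + 2 y\right)$)
$A{\left(125 \right)} - I{\left(58,-20 \right)} = \left(-490\right) 125 \left(3 + 125\right) - \frac{76 + 58}{2 \left(-20\right)} = \left(-490\right) 125 \cdot 128 - \frac{1}{2} \left(- \frac{1}{20}\right) 134 = -7840000 - - \frac{67}{20} = -7840000 + \frac{67}{20} = - \frac{156799933}{20}$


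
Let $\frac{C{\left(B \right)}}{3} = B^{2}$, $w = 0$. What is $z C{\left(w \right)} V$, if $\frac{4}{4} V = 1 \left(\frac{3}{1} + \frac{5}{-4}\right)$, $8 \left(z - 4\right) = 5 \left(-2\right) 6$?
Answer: $0$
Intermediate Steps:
$z = - \frac{7}{2}$ ($z = 4 + \frac{5 \left(-2\right) 6}{8} = 4 + \frac{\left(-10\right) 6}{8} = 4 + \frac{1}{8} \left(-60\right) = 4 - \frac{15}{2} = - \frac{7}{2} \approx -3.5$)
$C{\left(B \right)} = 3 B^{2}$
$V = \frac{7}{4}$ ($V = 1 \left(\frac{3}{1} + \frac{5}{-4}\right) = 1 \left(3 \cdot 1 + 5 \left(- \frac{1}{4}\right)\right) = 1 \left(3 - \frac{5}{4}\right) = 1 \cdot \frac{7}{4} = \frac{7}{4} \approx 1.75$)
$z C{\left(w \right)} V = - \frac{7 \cdot 3 \cdot 0^{2}}{2} \cdot \frac{7}{4} = - \frac{7 \cdot 3 \cdot 0}{2} \cdot \frac{7}{4} = \left(- \frac{7}{2}\right) 0 \cdot \frac{7}{4} = 0 \cdot \frac{7}{4} = 0$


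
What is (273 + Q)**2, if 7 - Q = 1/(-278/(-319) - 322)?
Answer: 822744262223361/10493953600 ≈ 78402.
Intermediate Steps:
Q = 717399/102440 (Q = 7 - 1/(-278/(-319) - 322) = 7 - 1/(-278*(-1/319) - 322) = 7 - 1/(278/319 - 322) = 7 - 1/(-102440/319) = 7 - 1*(-319/102440) = 7 + 319/102440 = 717399/102440 ≈ 7.0031)
(273 + Q)**2 = (273 + 717399/102440)**2 = (28683519/102440)**2 = 822744262223361/10493953600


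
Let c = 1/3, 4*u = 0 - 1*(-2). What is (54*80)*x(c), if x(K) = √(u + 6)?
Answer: 2160*√26 ≈ 11014.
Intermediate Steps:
u = ½ (u = (0 - 1*(-2))/4 = (0 + 2)/4 = (¼)*2 = ½ ≈ 0.50000)
c = ⅓ ≈ 0.33333
x(K) = √26/2 (x(K) = √(½ + 6) = √(13/2) = √26/2)
(54*80)*x(c) = (54*80)*(√26/2) = 4320*(√26/2) = 2160*√26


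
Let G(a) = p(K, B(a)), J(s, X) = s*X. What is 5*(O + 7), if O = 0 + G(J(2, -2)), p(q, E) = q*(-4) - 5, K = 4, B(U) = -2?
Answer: -70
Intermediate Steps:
J(s, X) = X*s
p(q, E) = -5 - 4*q (p(q, E) = -4*q - 5 = -5 - 4*q)
G(a) = -21 (G(a) = -5 - 4*4 = -5 - 16 = -21)
O = -21 (O = 0 - 21 = -21)
5*(O + 7) = 5*(-21 + 7) = 5*(-14) = -70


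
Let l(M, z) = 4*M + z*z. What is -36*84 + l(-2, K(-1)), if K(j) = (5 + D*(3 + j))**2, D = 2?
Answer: 3529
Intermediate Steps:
K(j) = (11 + 2*j)**2 (K(j) = (5 + 2*(3 + j))**2 = (5 + (6 + 2*j))**2 = (11 + 2*j)**2)
l(M, z) = z**2 + 4*M (l(M, z) = 4*M + z**2 = z**2 + 4*M)
-36*84 + l(-2, K(-1)) = -36*84 + (((11 + 2*(-1))**2)**2 + 4*(-2)) = -3024 + (((11 - 2)**2)**2 - 8) = -3024 + ((9**2)**2 - 8) = -3024 + (81**2 - 8) = -3024 + (6561 - 8) = -3024 + 6553 = 3529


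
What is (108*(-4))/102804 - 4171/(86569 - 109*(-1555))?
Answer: -44951261/2193700288 ≈ -0.020491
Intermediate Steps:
(108*(-4))/102804 - 4171/(86569 - 109*(-1555)) = -432*1/102804 - 4171/(86569 + 169495) = -36/8567 - 4171/256064 = -44951261/2193700288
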